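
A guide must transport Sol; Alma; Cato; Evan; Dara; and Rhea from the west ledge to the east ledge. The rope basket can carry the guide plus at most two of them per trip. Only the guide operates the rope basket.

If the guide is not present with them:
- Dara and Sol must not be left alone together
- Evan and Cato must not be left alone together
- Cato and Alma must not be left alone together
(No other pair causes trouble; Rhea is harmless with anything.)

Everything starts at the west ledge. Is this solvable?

Yes

1. Guide goes to the east ledge with Cato and Sol.
2. Guide goes back to the west ledge alone.
3. Guide goes to the east ledge with Alma.
4. Guide goes back to the west ledge with Cato.
5. Guide goes to the east ledge with Evan and Rhea.
6. Guide goes back to the west ledge alone.
7. Guide goes to the east ledge with Cato and Dara.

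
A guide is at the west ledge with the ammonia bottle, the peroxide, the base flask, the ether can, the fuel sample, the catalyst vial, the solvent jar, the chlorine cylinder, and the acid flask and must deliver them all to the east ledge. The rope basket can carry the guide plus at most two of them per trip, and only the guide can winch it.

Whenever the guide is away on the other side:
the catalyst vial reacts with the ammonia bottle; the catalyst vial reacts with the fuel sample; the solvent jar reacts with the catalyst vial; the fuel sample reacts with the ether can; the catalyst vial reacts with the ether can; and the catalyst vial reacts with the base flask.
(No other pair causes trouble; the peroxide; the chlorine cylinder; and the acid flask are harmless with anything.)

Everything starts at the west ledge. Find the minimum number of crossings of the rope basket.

Counting alone: the guide can take at most 2 across per trip to the east ledge, so moving all 9 needs at least 5 loaded trips out, with a return between consecutive ones — at least 9 crossings.
The safety rule pushes this higher. Following every safe sequence of crossings, the most of the 9 that can be at the east ledge as the rope basket arrives there on crossings 9, 11, 13 is 6, 7, 8 respectively — never all 9.
So no plan with fewer than 15 crossings exists, and this one achieves 15:
1. Guide goes to the east ledge with the catalyst vial and the ether can.  [the west ledge: the acid flask, the ammonia bottle, the base flask, the chlorine cylinder, the fuel sample, the peroxide, the solvent jar | the east ledge: the catalyst vial, the ether can]
2. Guide goes back to the west ledge with the ether can.  [the west ledge: the acid flask, the ammonia bottle, the base flask, the chlorine cylinder, the ether can, the fuel sample, the peroxide, the solvent jar | the east ledge: the catalyst vial]
3. Guide goes to the east ledge with the ammonia bottle and the ether can.  [the west ledge: the acid flask, the base flask, the chlorine cylinder, the fuel sample, the peroxide, the solvent jar | the east ledge: the ammonia bottle, the catalyst vial, the ether can]
4. Guide goes back to the west ledge with the catalyst vial.  [the west ledge: the acid flask, the base flask, the catalyst vial, the chlorine cylinder, the fuel sample, the peroxide, the solvent jar | the east ledge: the ammonia bottle, the ether can]
5. Guide goes to the east ledge with the catalyst vial and the peroxide.  [the west ledge: the acid flask, the base flask, the chlorine cylinder, the fuel sample, the solvent jar | the east ledge: the ammonia bottle, the catalyst vial, the ether can, the peroxide]
6. Guide goes back to the west ledge with the catalyst vial.  [the west ledge: the acid flask, the base flask, the catalyst vial, the chlorine cylinder, the fuel sample, the solvent jar | the east ledge: the ammonia bottle, the ether can, the peroxide]
7. Guide goes to the east ledge with the base flask and the catalyst vial.  [the west ledge: the acid flask, the chlorine cylinder, the fuel sample, the solvent jar | the east ledge: the ammonia bottle, the base flask, the catalyst vial, the ether can, the peroxide]
8. Guide goes back to the west ledge with the catalyst vial.  [the west ledge: the acid flask, the catalyst vial, the chlorine cylinder, the fuel sample, the solvent jar | the east ledge: the ammonia bottle, the base flask, the ether can, the peroxide]
9. Guide goes to the east ledge with the fuel sample and the solvent jar.  [the west ledge: the acid flask, the catalyst vial, the chlorine cylinder | the east ledge: the ammonia bottle, the base flask, the ether can, the fuel sample, the peroxide, the solvent jar]
10. Guide goes back to the west ledge with the ether can.  [the west ledge: the acid flask, the catalyst vial, the chlorine cylinder, the ether can | the east ledge: the ammonia bottle, the base flask, the fuel sample, the peroxide, the solvent jar]
11. Guide goes to the east ledge with the chlorine cylinder and the ether can.  [the west ledge: the acid flask, the catalyst vial | the east ledge: the ammonia bottle, the base flask, the chlorine cylinder, the ether can, the fuel sample, the peroxide, the solvent jar]
12. Guide goes back to the west ledge with the ether can.  [the west ledge: the acid flask, the catalyst vial, the ether can | the east ledge: the ammonia bottle, the base flask, the chlorine cylinder, the fuel sample, the peroxide, the solvent jar]
13. Guide goes to the east ledge with the acid flask and the ether can.  [the west ledge: the catalyst vial | the east ledge: the acid flask, the ammonia bottle, the base flask, the chlorine cylinder, the ether can, the fuel sample, the peroxide, the solvent jar]
14. Guide goes back to the west ledge with the ether can.  [the west ledge: the catalyst vial, the ether can | the east ledge: the acid flask, the ammonia bottle, the base flask, the chlorine cylinder, the fuel sample, the peroxide, the solvent jar]
15. Guide goes to the east ledge with the catalyst vial and the ether can.  [the west ledge: — | the east ledge: the acid flask, the ammonia bottle, the base flask, the catalyst vial, the chlorine cylinder, the ether can, the fuel sample, the peroxide, the solvent jar]

15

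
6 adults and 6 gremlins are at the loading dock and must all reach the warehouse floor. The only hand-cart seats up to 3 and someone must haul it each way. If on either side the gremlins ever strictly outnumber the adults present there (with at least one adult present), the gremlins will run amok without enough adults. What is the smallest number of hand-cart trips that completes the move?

impossible

Following every safe sequence of crossings from the start, the most of the 12 that can be at the warehouse floor as the hand-cart arrives there on crossings 1, 3, 5 is 3, 5, 6 respectively; the best ever achieved is 6 of 12.
From crossing 7 on, no configuration arises that was not already reachable earlier: only 17 distinct safe configurations (who is on which side, and where the hand-cart is) can ever be reached, none of them has everyone across, and every continuation just revisits them. They are: 0 adults + 0 gremlins across (hand-cart back at the start); 0 adults + 1 gremlin across (hand-cart there); 0 adults + 1 gremlin across (hand-cart back at the start); 0 adults + 2 gremlins across (hand-cart there); 0 adults + 2 gremlins across (hand-cart back at the start); 0 adults + 3 gremlins across (hand-cart there); 0 adults + 3 gremlins across (hand-cart back at the start); 0 adults + 4 gremlins across (hand-cart there); 0 adults + 4 gremlins across (hand-cart back at the start); 0 adults + 5 gremlins across (hand-cart there); 0 adults + 5 gremlins across (hand-cart back at the start); 0 adults + 6 gremlins across (hand-cart there); 1 adult + 1 gremlin across (hand-cart there); 1 adult + 1 gremlin across (hand-cart back at the start); 2 adults + 2 gremlins across (hand-cart there); 2 adults + 2 gremlins across (hand-cart back at the start); 3 adults + 3 gremlins across (hand-cart there). So no valid plan exists.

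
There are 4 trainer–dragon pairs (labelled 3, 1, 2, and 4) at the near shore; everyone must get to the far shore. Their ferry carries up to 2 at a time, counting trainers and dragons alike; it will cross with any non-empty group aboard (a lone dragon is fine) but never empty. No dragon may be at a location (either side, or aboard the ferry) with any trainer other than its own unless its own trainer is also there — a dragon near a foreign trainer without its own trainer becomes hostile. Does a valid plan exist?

No

Following every safe sequence of crossings from the start, the most of the 8 that can be at the far shore as the ferry arrives there on crossings 1, 3, 5 is 2, 3, 4 respectively; the best ever achieved is 4 of 8.
From crossing 7 on, no configuration arises that was not already reachable earlier: only 44 distinct safe configurations (who is on which side, and where the ferry is) can ever be reached, none of them has everyone across, and every continuation just revisits them. So no valid plan exists.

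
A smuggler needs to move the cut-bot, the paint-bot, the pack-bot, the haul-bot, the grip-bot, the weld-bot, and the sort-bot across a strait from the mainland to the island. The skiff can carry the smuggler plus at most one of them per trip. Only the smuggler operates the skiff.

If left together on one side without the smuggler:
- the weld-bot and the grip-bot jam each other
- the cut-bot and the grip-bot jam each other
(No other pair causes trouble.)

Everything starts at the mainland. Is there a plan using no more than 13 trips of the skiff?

No

Counting alone: the smuggler can take at most 1 across per trip to the island, so moving all 7 needs at least 7 loaded trips out, with a return between consecutive ones — at least 13 crossings.
The safety rule pushes this higher. Following every safe sequence of crossings, the most of the 7 that can be at the island as the skiff arrives there on crossing 13 is 6 — never all 7.
So the move cannot be finished within 13 crossings. (The shortest complete plan takes 15:)
1. Smuggler goes to the island with the grip-bot.  [the mainland: the cut-bot, the haul-bot, the pack-bot, the paint-bot, the sort-bot, the weld-bot | the island: the grip-bot]
2. Smuggler goes back to the mainland alone.  [the mainland: the cut-bot, the haul-bot, the pack-bot, the paint-bot, the sort-bot, the weld-bot | the island: the grip-bot]
3. Smuggler goes to the island with the cut-bot.  [the mainland: the haul-bot, the pack-bot, the paint-bot, the sort-bot, the weld-bot | the island: the cut-bot, the grip-bot]
4. Smuggler goes back to the mainland with the grip-bot.  [the mainland: the grip-bot, the haul-bot, the pack-bot, the paint-bot, the sort-bot, the weld-bot | the island: the cut-bot]
5. Smuggler goes to the island with the weld-bot.  [the mainland: the grip-bot, the haul-bot, the pack-bot, the paint-bot, the sort-bot | the island: the cut-bot, the weld-bot]
6. Smuggler goes back to the mainland alone.  [the mainland: the grip-bot, the haul-bot, the pack-bot, the paint-bot, the sort-bot | the island: the cut-bot, the weld-bot]
7. Smuggler goes to the island with the paint-bot.  [the mainland: the grip-bot, the haul-bot, the pack-bot, the sort-bot | the island: the cut-bot, the paint-bot, the weld-bot]
8. Smuggler goes back to the mainland alone.  [the mainland: the grip-bot, the haul-bot, the pack-bot, the sort-bot | the island: the cut-bot, the paint-bot, the weld-bot]
9. Smuggler goes to the island with the pack-bot.  [the mainland: the grip-bot, the haul-bot, the sort-bot | the island: the cut-bot, the pack-bot, the paint-bot, the weld-bot]
10. Smuggler goes back to the mainland alone.  [the mainland: the grip-bot, the haul-bot, the sort-bot | the island: the cut-bot, the pack-bot, the paint-bot, the weld-bot]
11. Smuggler goes to the island with the haul-bot.  [the mainland: the grip-bot, the sort-bot | the island: the cut-bot, the haul-bot, the pack-bot, the paint-bot, the weld-bot]
12. Smuggler goes back to the mainland alone.  [the mainland: the grip-bot, the sort-bot | the island: the cut-bot, the haul-bot, the pack-bot, the paint-bot, the weld-bot]
13. Smuggler goes to the island with the sort-bot.  [the mainland: the grip-bot | the island: the cut-bot, the haul-bot, the pack-bot, the paint-bot, the sort-bot, the weld-bot]
14. Smuggler goes back to the mainland alone.  [the mainland: the grip-bot | the island: the cut-bot, the haul-bot, the pack-bot, the paint-bot, the sort-bot, the weld-bot]
15. Smuggler goes to the island with the grip-bot.  [the mainland: — | the island: the cut-bot, the grip-bot, the haul-bot, the pack-bot, the paint-bot, the sort-bot, the weld-bot]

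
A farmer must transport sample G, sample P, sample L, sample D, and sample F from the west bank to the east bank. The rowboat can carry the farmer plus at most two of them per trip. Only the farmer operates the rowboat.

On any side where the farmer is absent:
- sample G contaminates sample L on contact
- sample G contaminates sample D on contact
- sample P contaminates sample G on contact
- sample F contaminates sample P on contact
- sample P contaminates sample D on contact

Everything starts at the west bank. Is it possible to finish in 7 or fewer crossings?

Yes — this plan uses 7 crossings (≤ 7):
1. Farmer goes to the east bank with sample G and sample P.  [the west bank: sample D, sample F, sample L | the east bank: sample G, sample P]
2. Farmer goes back to the west bank with sample G.  [the west bank: sample D, sample F, sample G, sample L | the east bank: sample P]
3. Farmer goes to the east bank with sample G and sample L.  [the west bank: sample D, sample F | the east bank: sample G, sample L, sample P]
4. Farmer goes back to the west bank with sample G.  [the west bank: sample D, sample F, sample G | the east bank: sample L, sample P]
5. Farmer goes to the east bank with sample D and sample F.  [the west bank: sample G | the east bank: sample D, sample F, sample L, sample P]
6. Farmer goes back to the west bank with sample P.  [the west bank: sample G, sample P | the east bank: sample D, sample F, sample L]
7. Farmer goes to the east bank with sample G and sample P.  [the west bank: — | the east bank: sample D, sample F, sample G, sample L, sample P]

Yes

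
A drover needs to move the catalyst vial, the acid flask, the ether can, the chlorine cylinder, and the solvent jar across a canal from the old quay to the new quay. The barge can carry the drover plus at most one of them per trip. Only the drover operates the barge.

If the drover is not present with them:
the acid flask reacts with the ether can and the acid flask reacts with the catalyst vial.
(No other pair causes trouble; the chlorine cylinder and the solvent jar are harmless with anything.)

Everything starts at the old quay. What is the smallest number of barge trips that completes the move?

11

Counting alone: the drover can take at most 1 across per trip to the new quay, so moving all 5 needs at least 5 loaded trips out, with a return between consecutive ones — at least 9 crossings.
The safety rule pushes this higher. Following every safe sequence of crossings, the most of the 5 that can be at the new quay as the barge arrives there on crossing 9 is 4 — never all 5.
So no plan with fewer than 11 crossings exists, and this one achieves 11:
1. Drover goes to the new quay with the acid flask.  [the old quay: the catalyst vial, the chlorine cylinder, the ether can, the solvent jar | the new quay: the acid flask]
2. Drover goes back to the old quay alone.  [the old quay: the catalyst vial, the chlorine cylinder, the ether can, the solvent jar | the new quay: the acid flask]
3. Drover goes to the new quay with the catalyst vial.  [the old quay: the chlorine cylinder, the ether can, the solvent jar | the new quay: the acid flask, the catalyst vial]
4. Drover goes back to the old quay with the acid flask.  [the old quay: the acid flask, the chlorine cylinder, the ether can, the solvent jar | the new quay: the catalyst vial]
5. Drover goes to the new quay with the ether can.  [the old quay: the acid flask, the chlorine cylinder, the solvent jar | the new quay: the catalyst vial, the ether can]
6. Drover goes back to the old quay alone.  [the old quay: the acid flask, the chlorine cylinder, the solvent jar | the new quay: the catalyst vial, the ether can]
7. Drover goes to the new quay with the chlorine cylinder.  [the old quay: the acid flask, the solvent jar | the new quay: the catalyst vial, the chlorine cylinder, the ether can]
8. Drover goes back to the old quay alone.  [the old quay: the acid flask, the solvent jar | the new quay: the catalyst vial, the chlorine cylinder, the ether can]
9. Drover goes to the new quay with the solvent jar.  [the old quay: the acid flask | the new quay: the catalyst vial, the chlorine cylinder, the ether can, the solvent jar]
10. Drover goes back to the old quay alone.  [the old quay: the acid flask | the new quay: the catalyst vial, the chlorine cylinder, the ether can, the solvent jar]
11. Drover goes to the new quay with the acid flask.  [the old quay: — | the new quay: the acid flask, the catalyst vial, the chlorine cylinder, the ether can, the solvent jar]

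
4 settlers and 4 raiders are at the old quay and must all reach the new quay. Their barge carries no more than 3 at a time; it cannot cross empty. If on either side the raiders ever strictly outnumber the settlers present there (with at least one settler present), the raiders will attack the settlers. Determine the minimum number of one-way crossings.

9

Counting alone: each trip to the new quay takes at most 3 across and each return brings at least 1 back, so after t trips out (and t−1 returns) at most 3t − (t−1) of the 8 are across; that first reaches 8 at t = 4, so at least 7 crossings are needed.
The safety rule pushes this higher. Following every safe sequence of crossings, the most of the 8 that can be at the new quay as the barge arrives there on crossing 7 is 7 — never all 8.
So no plan with fewer than 9 crossings exists, and this one achieves 9:
1. 2 raiders → the new quay.  (the old quay: 4S 2R; the new quay: 0S 2R)
2. 1 raider ← the old quay.  (the old quay: 4S 3R; the new quay: 0S 1R)
3. 3 raiders → the new quay.  (the old quay: 4S 0R; the new quay: 0S 4R)
4. 1 raider ← the old quay.  (the old quay: 4S 1R; the new quay: 0S 3R)
5. 3 settlers → the new quay.  (the old quay: 1S 1R; the new quay: 3S 3R)
6. 1 settler and 1 raider ← the old quay.  (the old quay: 2S 2R; the new quay: 2S 2R)
7. 2 settlers → the new quay.  (the old quay: 0S 2R; the new quay: 4S 2R)
8. 1 raider ← the old quay.  (the old quay: 0S 3R; the new quay: 4S 1R)
9. 3 raiders → the new quay.  (the old quay: 0S 0R; the new quay: 4S 4R)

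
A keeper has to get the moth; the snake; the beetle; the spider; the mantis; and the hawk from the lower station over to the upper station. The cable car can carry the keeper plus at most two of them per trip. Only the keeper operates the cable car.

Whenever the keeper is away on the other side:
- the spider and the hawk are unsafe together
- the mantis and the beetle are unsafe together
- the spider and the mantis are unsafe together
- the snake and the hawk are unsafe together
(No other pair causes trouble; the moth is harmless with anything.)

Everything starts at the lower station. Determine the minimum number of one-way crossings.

7

Counting alone: the keeper can take at most 2 across per trip to the upper station, so moving all 6 needs at least 3 loaded trips out, with a return between consecutive ones — at least 5 crossings.
The safety rule pushes this higher. Following every safe sequence of crossings, the most of the 6 that can be at the upper station as the cable car arrives there on crossing 5 is 5 — never all 6.
So no plan with fewer than 7 crossings exists, and this one achieves 7:
1. Keeper goes to the upper station with the hawk and the mantis.
2. Keeper goes back to the lower station alone.
3. Keeper goes to the upper station with the moth and the snake.
4. Keeper goes back to the lower station with the hawk.
5. Keeper goes to the upper station with the beetle and the spider.
6. Keeper goes back to the lower station with the mantis.
7. Keeper goes to the upper station with the hawk and the mantis.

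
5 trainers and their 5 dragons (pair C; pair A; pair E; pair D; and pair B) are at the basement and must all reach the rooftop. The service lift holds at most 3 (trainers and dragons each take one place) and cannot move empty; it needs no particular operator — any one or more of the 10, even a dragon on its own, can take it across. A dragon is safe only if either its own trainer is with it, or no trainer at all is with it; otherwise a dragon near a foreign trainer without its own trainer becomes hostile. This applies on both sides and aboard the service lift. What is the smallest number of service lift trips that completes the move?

Counting alone: each trip to the rooftop takes at most 3 across and each return brings at least 1 back, so after t trips out (and t−1 returns) at most 3t − (t−1) of the 10 are across; that first reaches 10 at t = 5, so at least 9 crossings are needed.
The safety rule pushes this higher. Following every safe sequence of crossings, the most of the 10 that can be at the rooftop as the service lift arrives there on crossing 9 is 9 — never all 10.
So no plan with fewer than 11 crossings exists, and this one achieves 11:
1. dragon C and trainer C cross → the rooftop.
2. trainer C crosses ← the basement.
3. dragon A, dragon D, and dragon E cross → the rooftop.
4. dragon C crosses ← the basement.
5. trainer A, trainer D, and trainer E cross → the rooftop.
6. dragon A and trainer A cross ← the basement.
7. trainer A, trainer B, and trainer C cross → the rooftop.
8. dragon E crosses ← the basement.
9. dragon A and dragon C cross → the rooftop.
10. dragon C crosses ← the basement.
11. dragon B, dragon C, and dragon E cross → the rooftop.

11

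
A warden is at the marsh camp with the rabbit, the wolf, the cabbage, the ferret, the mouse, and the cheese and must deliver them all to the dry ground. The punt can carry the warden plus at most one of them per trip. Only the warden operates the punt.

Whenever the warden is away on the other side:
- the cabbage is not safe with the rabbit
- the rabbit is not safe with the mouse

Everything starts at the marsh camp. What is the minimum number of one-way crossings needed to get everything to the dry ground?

13

Counting alone: the warden can take at most 1 across per trip to the dry ground, so moving all 6 needs at least 6 loaded trips out, with a return between consecutive ones — at least 11 crossings.
The safety rule pushes this higher. Following every safe sequence of crossings, the most of the 6 that can be at the dry ground as the punt arrives there on crossing 11 is 5 — never all 6.
So no plan with fewer than 13 crossings exists, and this one achieves 13:
1. Warden goes to the dry ground with the rabbit.
2. Warden goes back to the marsh camp alone.
3. Warden goes to the dry ground with the wolf.
4. Warden goes back to the marsh camp alone.
5. Warden goes to the dry ground with the cabbage.
6. Warden goes back to the marsh camp with the rabbit.
7. Warden goes to the dry ground with the mouse.
8. Warden goes back to the marsh camp alone.
9. Warden goes to the dry ground with the ferret.
10. Warden goes back to the marsh camp alone.
11. Warden goes to the dry ground with the cheese.
12. Warden goes back to the marsh camp alone.
13. Warden goes to the dry ground with the rabbit.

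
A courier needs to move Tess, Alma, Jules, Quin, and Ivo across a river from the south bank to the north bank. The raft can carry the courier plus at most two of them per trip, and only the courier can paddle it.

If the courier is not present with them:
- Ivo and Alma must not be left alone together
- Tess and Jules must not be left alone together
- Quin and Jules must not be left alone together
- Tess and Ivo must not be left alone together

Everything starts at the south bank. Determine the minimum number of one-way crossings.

7

Counting alone: the courier can take at most 2 across per trip to the north bank, so moving all 5 needs at least 3 loaded trips out, with a return between consecutive ones — at least 5 crossings.
The safety rule pushes this higher. Following every safe sequence of crossings, the most of the 5 that can be at the north bank as the raft arrives there on crossing 5 is 4 — never all 5.
So no plan with fewer than 7 crossings exists, and this one achieves 7:
1. Courier goes to the north bank with Ivo and Jules.
2. Courier goes back to the south bank alone.
3. Courier goes to the north bank with Tess.
4. Courier goes back to the south bank with Ivo and Jules.
5. Courier goes to the north bank with Alma and Quin.
6. Courier goes back to the south bank alone.
7. Courier goes to the north bank with Ivo and Jules.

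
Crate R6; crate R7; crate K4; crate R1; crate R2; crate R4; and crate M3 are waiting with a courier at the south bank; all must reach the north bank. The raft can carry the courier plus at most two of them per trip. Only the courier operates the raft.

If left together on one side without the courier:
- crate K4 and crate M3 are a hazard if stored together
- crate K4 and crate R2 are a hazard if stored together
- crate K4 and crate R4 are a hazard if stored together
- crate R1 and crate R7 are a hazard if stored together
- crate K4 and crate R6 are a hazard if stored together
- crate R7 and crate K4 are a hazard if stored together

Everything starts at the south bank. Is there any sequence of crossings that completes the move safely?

1. Courier goes to the north bank with crate K4 and crate R7.
2. Courier goes back to the south bank with crate R7.
3. Courier goes to the north bank with crate R6 and crate R7.
4. Courier goes back to the south bank with crate K4.
5. Courier goes to the north bank with crate K4 and crate R2.
6. Courier goes back to the south bank with crate K4.
7. Courier goes to the north bank with crate M3 and crate R4.
8. Courier goes back to the south bank alone.
9. Courier goes to the north bank with crate K4 and crate R1.

Yes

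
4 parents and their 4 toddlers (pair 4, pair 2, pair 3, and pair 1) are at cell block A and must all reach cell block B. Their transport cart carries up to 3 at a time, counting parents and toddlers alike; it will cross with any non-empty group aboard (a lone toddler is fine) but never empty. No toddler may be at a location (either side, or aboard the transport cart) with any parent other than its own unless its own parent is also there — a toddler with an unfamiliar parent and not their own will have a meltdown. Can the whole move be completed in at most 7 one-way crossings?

Counting alone: each trip to cell block B takes at most 3 across and each return brings at least 1 back, so after t trips out (and t−1 returns) at most 3t − (t−1) of the 8 are across; that first reaches 8 at t = 4, so at least 7 crossings are needed.
The safety rule pushes this higher. Following every safe sequence of crossings, the most of the 8 that can be at cell block B as the transport cart arrives there on crossing 7 is 7 — never all 8.
So the move cannot be finished within 7 crossings. (The shortest complete plan takes 9:)
1. parent 4 and toddler 4 cross → cell block B.
2. parent 4 crosses ← cell block A.
3. parent 2, parent 4, and toddler 2 cross → cell block B.
4. parent 4 and toddler 4 cross ← cell block A.
5. parent 1, parent 3, and parent 4 cross → cell block B.
6. toddler 2 crosses ← cell block A.
7. toddler 2 and toddler 4 cross → cell block B.
8. toddler 4 crosses ← cell block A.
9. toddler 1, toddler 3, and toddler 4 cross → cell block B.

No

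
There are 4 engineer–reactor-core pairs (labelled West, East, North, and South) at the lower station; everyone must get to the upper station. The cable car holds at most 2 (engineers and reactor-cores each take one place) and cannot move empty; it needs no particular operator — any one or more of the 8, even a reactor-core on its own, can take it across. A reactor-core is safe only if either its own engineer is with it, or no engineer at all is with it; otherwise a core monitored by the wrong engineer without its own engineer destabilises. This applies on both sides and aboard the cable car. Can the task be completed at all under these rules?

Following every safe sequence of crossings from the start, the most of the 8 that can be at the upper station as the cable car arrives there on crossings 1, 3, 5 is 2, 3, 4 respectively; the best ever achieved is 4 of 8.
From crossing 7 on, no configuration arises that was not already reachable earlier: only 44 distinct safe configurations (who is on which side, and where the cable car is) can ever be reached, none of them has everyone across, and every continuation just revisits them. So no valid plan exists.

No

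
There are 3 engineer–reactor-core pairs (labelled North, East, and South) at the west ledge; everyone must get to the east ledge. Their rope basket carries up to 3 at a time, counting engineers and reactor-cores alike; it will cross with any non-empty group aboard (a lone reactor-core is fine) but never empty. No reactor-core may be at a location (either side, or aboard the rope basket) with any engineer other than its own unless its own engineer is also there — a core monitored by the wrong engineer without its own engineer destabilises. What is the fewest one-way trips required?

Counting alone: each trip to the east ledge takes at most 3 across and each return brings at least 1 back, so after t trips out (and t−1 returns) at most 3t − (t−1) of the 6 are across; that first reaches 6 at t = 3, so at least 5 crossings are needed.
The plan below uses exactly 5 crossings, so it is optimal:
1. engineer North and reactor-core North cross → the east ledge.
2. engineer North crosses ← the west ledge.
3. engineer East, engineer North, and engineer South cross → the east ledge.
4. reactor-core North crosses ← the west ledge.
5. reactor-core East, reactor-core North, and reactor-core South cross → the east ledge.

5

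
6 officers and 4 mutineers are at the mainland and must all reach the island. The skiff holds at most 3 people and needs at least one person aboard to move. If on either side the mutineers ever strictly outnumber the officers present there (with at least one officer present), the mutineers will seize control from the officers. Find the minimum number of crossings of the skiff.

Counting alone: each trip to the island takes at most 3 across and each return brings at least 1 back, so after t trips out (and t−1 returns) at most 3t − (t−1) of the 10 are across; that first reaches 10 at t = 5, so at least 9 crossings are needed.
The plan below uses exactly 9 crossings, so it is optimal:
1. 2 mutineers → the island.  (the mainland: 6O 2M; the island: 0O 2M)
2. 1 mutineer ← the mainland.  (the mainland: 6O 3M; the island: 0O 1M)
3. 3 mutineers → the island.  (the mainland: 6O 0M; the island: 0O 4M)
4. 1 mutineer ← the mainland.  (the mainland: 6O 1M; the island: 0O 3M)
5. 3 officers → the island.  (the mainland: 3O 1M; the island: 3O 3M)
6. 1 mutineer ← the mainland.  (the mainland: 3O 2M; the island: 3O 2M)
7. 1 officer and 2 mutineers → the island.  (the mainland: 2O 0M; the island: 4O 4M)
8. 1 mutineer ← the mainland.  (the mainland: 2O 1M; the island: 4O 3M)
9. 2 officers and 1 mutineer → the island.  (the mainland: 0O 0M; the island: 6O 4M)

9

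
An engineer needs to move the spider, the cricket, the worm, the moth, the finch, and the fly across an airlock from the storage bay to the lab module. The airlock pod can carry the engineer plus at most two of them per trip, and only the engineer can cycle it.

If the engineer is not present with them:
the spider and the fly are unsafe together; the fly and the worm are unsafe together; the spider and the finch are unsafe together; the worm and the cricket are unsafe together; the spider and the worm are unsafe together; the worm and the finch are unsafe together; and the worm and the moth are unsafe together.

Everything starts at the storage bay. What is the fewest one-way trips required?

9

Counting alone: the engineer can take at most 2 across per trip to the lab module, so moving all 6 needs at least 3 loaded trips out, with a return between consecutive ones — at least 5 crossings.
The safety rule pushes this higher. Following every safe sequence of crossings, the most of the 6 that can be at the lab module as the airlock pod arrives there on crossings 5, 7 is 4, 5 respectively — never all 6.
So no plan with fewer than 9 crossings exists, and this one achieves 9:
1. Engineer goes to the lab module with the spider and the worm.  [the storage bay: the cricket, the finch, the fly, the moth | the lab module: the spider, the worm]
2. Engineer goes back to the storage bay with the spider.  [the storage bay: the cricket, the finch, the fly, the moth, the spider | the lab module: the worm]
3. Engineer goes to the lab module with the cricket and the spider.  [the storage bay: the finch, the fly, the moth | the lab module: the cricket, the spider, the worm]
4. Engineer goes back to the storage bay with the worm.  [the storage bay: the finch, the fly, the moth, the worm | the lab module: the cricket, the spider]
5. Engineer goes to the lab module with the moth and the worm.  [the storage bay: the finch, the fly | the lab module: the cricket, the moth, the spider, the worm]
6. Engineer goes back to the storage bay with the worm.  [the storage bay: the finch, the fly, the worm | the lab module: the cricket, the moth, the spider]
7. Engineer goes to the lab module with the finch and the fly.  [the storage bay: the worm | the lab module: the cricket, the finch, the fly, the moth, the spider]
8. Engineer goes back to the storage bay with the spider.  [the storage bay: the spider, the worm | the lab module: the cricket, the finch, the fly, the moth]
9. Engineer goes to the lab module with the spider and the worm.  [the storage bay: — | the lab module: the cricket, the finch, the fly, the moth, the spider, the worm]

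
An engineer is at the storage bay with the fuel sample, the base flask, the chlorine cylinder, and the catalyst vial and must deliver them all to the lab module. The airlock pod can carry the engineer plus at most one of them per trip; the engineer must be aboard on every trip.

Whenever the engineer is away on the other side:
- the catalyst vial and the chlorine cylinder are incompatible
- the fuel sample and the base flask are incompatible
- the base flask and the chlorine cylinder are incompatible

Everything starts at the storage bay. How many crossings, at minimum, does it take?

Whatever the first load, the items left behind include a forbidden pair without the engineer. No opening move is safe, so no plan exists.

impossible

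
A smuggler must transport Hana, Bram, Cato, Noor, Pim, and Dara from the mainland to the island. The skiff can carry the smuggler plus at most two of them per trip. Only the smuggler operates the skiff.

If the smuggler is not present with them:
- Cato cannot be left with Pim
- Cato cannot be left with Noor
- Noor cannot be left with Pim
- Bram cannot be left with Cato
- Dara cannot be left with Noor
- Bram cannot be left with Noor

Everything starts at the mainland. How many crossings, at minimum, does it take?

Counting alone: the smuggler can take at most 2 across per trip to the island, so moving all 6 needs at least 3 loaded trips out, with a return between consecutive ones — at least 5 crossings.
The safety rule pushes this higher. Following every safe sequence of crossings, the most of the 6 that can be at the island as the skiff arrives there on crossings 5, 7 is 4, 5 respectively — never all 6.
So no plan with fewer than 9 crossings exists, and this one achieves 9:
1. Smuggler goes to the island with Cato and Noor.  [the mainland: Bram, Dara, Hana, Pim | the island: Cato, Noor]
2. Smuggler goes back to the mainland with Cato.  [the mainland: Bram, Cato, Dara, Hana, Pim | the island: Noor]
3. Smuggler goes to the island with Cato and Hana.  [the mainland: Bram, Dara, Pim | the island: Cato, Hana, Noor]
4. Smuggler goes back to the mainland with Cato.  [the mainland: Bram, Cato, Dara, Pim | the island: Hana, Noor]
5. Smuggler goes to the island with Bram and Pim.  [the mainland: Cato, Dara | the island: Bram, Hana, Noor, Pim]
6. Smuggler goes back to the mainland with Noor.  [the mainland: Cato, Dara, Noor | the island: Bram, Hana, Pim]
7. Smuggler goes to the island with Cato and Dara.  [the mainland: Noor | the island: Bram, Cato, Dara, Hana, Pim]
8. Smuggler goes back to the mainland with Cato.  [the mainland: Cato, Noor | the island: Bram, Dara, Hana, Pim]
9. Smuggler goes to the island with Cato and Noor.  [the mainland: — | the island: Bram, Cato, Dara, Hana, Noor, Pim]

9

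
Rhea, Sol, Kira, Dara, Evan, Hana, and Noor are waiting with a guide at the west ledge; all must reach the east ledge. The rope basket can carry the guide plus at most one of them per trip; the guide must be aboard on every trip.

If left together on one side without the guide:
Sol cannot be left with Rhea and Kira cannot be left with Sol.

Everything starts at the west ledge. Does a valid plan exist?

1. Guide goes to the east ledge with Sol.
2. Guide goes back to the west ledge alone.
3. Guide goes to the east ledge with Rhea.
4. Guide goes back to the west ledge with Sol.
5. Guide goes to the east ledge with Kira.
6. Guide goes back to the west ledge alone.
7. Guide goes to the east ledge with Dara.
8. Guide goes back to the west ledge alone.
9. Guide goes to the east ledge with Evan.
10. Guide goes back to the west ledge alone.
11. Guide goes to the east ledge with Hana.
12. Guide goes back to the west ledge alone.
13. Guide goes to the east ledge with Noor.
14. Guide goes back to the west ledge alone.
15. Guide goes to the east ledge with Sol.

Yes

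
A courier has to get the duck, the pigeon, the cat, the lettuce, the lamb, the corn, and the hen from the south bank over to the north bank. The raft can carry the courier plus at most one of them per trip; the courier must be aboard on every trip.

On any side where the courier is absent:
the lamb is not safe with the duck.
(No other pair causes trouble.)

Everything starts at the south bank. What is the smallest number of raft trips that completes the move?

13

Counting alone: the courier can take at most 1 across per trip to the north bank, so moving all 7 needs at least 7 loaded trips out, with a return between consecutive ones — at least 13 crossings.
The plan below uses exactly 13 crossings, so it is optimal:
1. Courier goes to the north bank with the duck.
2. Courier goes back to the south bank alone.
3. Courier goes to the north bank with the pigeon.
4. Courier goes back to the south bank alone.
5. Courier goes to the north bank with the cat.
6. Courier goes back to the south bank alone.
7. Courier goes to the north bank with the lettuce.
8. Courier goes back to the south bank alone.
9. Courier goes to the north bank with the corn.
10. Courier goes back to the south bank alone.
11. Courier goes to the north bank with the hen.
12. Courier goes back to the south bank alone.
13. Courier goes to the north bank with the lamb.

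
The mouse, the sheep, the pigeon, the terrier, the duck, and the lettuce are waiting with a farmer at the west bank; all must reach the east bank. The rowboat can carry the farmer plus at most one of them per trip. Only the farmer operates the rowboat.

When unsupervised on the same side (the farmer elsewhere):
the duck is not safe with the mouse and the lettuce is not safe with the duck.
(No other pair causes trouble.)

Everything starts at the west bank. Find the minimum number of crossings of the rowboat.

13

Counting alone: the farmer can take at most 1 across per trip to the east bank, so moving all 6 needs at least 6 loaded trips out, with a return between consecutive ones — at least 11 crossings.
The safety rule pushes this higher. Following every safe sequence of crossings, the most of the 6 that can be at the east bank as the rowboat arrives there on crossing 11 is 5 — never all 6.
So no plan with fewer than 13 crossings exists, and this one achieves 13:
1. Farmer goes to the east bank with the duck.
2. Farmer goes back to the west bank alone.
3. Farmer goes to the east bank with the mouse.
4. Farmer goes back to the west bank with the duck.
5. Farmer goes to the east bank with the lettuce.
6. Farmer goes back to the west bank alone.
7. Farmer goes to the east bank with the sheep.
8. Farmer goes back to the west bank alone.
9. Farmer goes to the east bank with the pigeon.
10. Farmer goes back to the west bank alone.
11. Farmer goes to the east bank with the terrier.
12. Farmer goes back to the west bank alone.
13. Farmer goes to the east bank with the duck.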